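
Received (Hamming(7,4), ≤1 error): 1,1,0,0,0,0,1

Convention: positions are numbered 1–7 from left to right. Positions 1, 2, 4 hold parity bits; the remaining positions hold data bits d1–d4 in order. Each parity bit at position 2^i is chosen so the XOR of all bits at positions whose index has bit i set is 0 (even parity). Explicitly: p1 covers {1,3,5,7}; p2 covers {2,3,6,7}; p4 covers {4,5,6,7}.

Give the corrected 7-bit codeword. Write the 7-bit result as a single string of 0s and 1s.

1101001

s1 (pos 1,3,5,7): 1⊕0⊕0⊕1 = 0
s2 (pos 2,3,6,7): 1⊕0⊕0⊕1 = 0
s4 (pos 4,5,6,7): 0⊕0⊕0⊕1 = 1
Syndrome s4…s1 = 100 → error at position 4.
Flip position 4: 1100001 → 1101001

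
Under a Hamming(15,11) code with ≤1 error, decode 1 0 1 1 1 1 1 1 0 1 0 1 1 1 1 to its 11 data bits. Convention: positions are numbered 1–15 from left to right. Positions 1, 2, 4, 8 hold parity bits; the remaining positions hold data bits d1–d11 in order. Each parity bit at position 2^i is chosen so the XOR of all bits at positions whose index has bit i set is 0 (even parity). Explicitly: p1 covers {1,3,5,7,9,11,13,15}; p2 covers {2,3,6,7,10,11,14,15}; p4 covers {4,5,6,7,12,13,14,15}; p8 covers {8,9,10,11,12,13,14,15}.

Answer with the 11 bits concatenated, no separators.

11110101111

s1 (pos 1,3,5,7,9,11,13,15): 1⊕1⊕1⊕1⊕0⊕0⊕1⊕1 = 0
s2 (pos 2,3,6,7,10,11,14,15): 0⊕1⊕1⊕1⊕1⊕0⊕1⊕1 = 0
s4 (pos 4,5,6,7,12,13,14,15): 1⊕1⊕1⊕1⊕1⊕1⊕1⊕1 = 0
s8 (pos 8,9,10,11,12,13,14,15): 1⊕0⊕1⊕0⊕1⊕1⊕1⊕1 = 0
Syndrome s8…s1 = 0000 → no error.
Read data bits from positions 3,5,6,7,9,10,11,12,13,14,15: 11110101111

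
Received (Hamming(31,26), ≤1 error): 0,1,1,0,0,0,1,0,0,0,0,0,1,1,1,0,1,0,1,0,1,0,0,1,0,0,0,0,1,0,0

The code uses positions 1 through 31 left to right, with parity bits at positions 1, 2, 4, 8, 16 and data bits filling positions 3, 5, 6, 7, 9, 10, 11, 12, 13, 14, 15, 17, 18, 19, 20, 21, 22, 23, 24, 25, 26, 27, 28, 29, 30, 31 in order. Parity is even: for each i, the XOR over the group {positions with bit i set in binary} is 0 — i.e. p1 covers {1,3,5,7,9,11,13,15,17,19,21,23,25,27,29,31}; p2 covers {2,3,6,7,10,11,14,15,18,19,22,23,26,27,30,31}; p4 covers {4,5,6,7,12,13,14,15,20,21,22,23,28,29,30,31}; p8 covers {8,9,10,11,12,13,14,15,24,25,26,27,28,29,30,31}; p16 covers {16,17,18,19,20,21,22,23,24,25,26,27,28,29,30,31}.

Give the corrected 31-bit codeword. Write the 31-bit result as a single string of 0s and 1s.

s1 (pos 1,3,5,7,9,11,13,15,17,19,21,23,25,27,29,31): 0⊕1⊕0⊕1⊕0⊕0⊕1⊕1⊕1⊕1⊕1⊕0⊕0⊕0⊕1⊕0 = 0
s2 (pos 2,3,6,7,10,11,14,15,18,19,22,23,26,27,30,31): 1⊕1⊕0⊕1⊕0⊕0⊕1⊕1⊕0⊕1⊕0⊕0⊕0⊕0⊕0⊕0 = 0
s4 (pos 4,5,6,7,12,13,14,15,20,21,22,23,28,29,30,31): 0⊕0⊕0⊕1⊕0⊕1⊕1⊕1⊕0⊕1⊕0⊕0⊕0⊕1⊕0⊕0 = 0
s8 (pos 8,9,10,11,12,13,14,15,24,25,26,27,28,29,30,31): 0⊕0⊕0⊕0⊕0⊕1⊕1⊕1⊕1⊕0⊕0⊕0⊕0⊕1⊕0⊕0 = 1
s16 (pos 16,17,18,19,20,21,22,23,24,25,26,27,28,29,30,31): 0⊕1⊕0⊕1⊕0⊕1⊕0⊕0⊕1⊕0⊕0⊕0⊕0⊕1⊕0⊕0 = 1
Syndrome s16…s1 = 11000 → error at position 24.
Flip position 24: 0110001000001110101010010000100 → 0110001000001110101010000000100

0110001000001110101010000000100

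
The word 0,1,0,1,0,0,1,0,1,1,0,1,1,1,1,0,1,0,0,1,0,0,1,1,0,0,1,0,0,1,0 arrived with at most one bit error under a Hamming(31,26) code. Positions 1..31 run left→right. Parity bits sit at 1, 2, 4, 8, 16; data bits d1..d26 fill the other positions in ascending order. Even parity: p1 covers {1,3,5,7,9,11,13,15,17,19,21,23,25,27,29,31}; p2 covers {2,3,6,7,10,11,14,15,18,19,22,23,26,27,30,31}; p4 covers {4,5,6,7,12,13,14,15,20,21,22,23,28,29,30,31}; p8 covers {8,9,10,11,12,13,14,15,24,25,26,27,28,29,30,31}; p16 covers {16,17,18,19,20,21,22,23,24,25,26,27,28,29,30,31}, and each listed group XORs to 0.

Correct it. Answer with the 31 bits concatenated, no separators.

s1 (pos 1,3,5,7,9,11,13,15,17,19,21,23,25,27,29,31): 0⊕0⊕0⊕1⊕1⊕0⊕1⊕1⊕1⊕0⊕0⊕1⊕0⊕1⊕0⊕0 = 1
s2 (pos 2,3,6,7,10,11,14,15,18,19,22,23,26,27,30,31): 1⊕0⊕0⊕1⊕1⊕0⊕1⊕1⊕0⊕0⊕0⊕1⊕0⊕1⊕1⊕0 = 0
s4 (pos 4,5,6,7,12,13,14,15,20,21,22,23,28,29,30,31): 1⊕0⊕0⊕1⊕1⊕1⊕1⊕1⊕1⊕0⊕0⊕1⊕0⊕0⊕1⊕0 = 1
s8 (pos 8,9,10,11,12,13,14,15,24,25,26,27,28,29,30,31): 0⊕1⊕1⊕0⊕1⊕1⊕1⊕1⊕1⊕0⊕0⊕1⊕0⊕0⊕1⊕0 = 1
s16 (pos 16,17,18,19,20,21,22,23,24,25,26,27,28,29,30,31): 0⊕1⊕0⊕0⊕1⊕0⊕0⊕1⊕1⊕0⊕0⊕1⊕0⊕0⊕1⊕0 = 0
Syndrome s16…s1 = 01101 → error at position 13.
Flip position 13: 0101001011011110100100110010010 → 0101001011010110100100110010010

0101001011010110100100110010010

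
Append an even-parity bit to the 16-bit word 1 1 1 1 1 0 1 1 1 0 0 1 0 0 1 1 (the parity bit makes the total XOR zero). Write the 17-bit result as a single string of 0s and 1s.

XOR of the 16 data bits: 1⊕1⊕1⊕1⊕1⊕0⊕1⊕1⊕1⊕0⊕0⊕1⊕0⊕0⊕1⊕1 = 1
Parity bit = 1 (so all 17 bits XOR to 0).

11111011100100111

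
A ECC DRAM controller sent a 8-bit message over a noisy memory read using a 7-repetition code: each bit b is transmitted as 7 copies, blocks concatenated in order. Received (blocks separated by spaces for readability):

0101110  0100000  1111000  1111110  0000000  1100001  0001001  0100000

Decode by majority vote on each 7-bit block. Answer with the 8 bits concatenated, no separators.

Block 1 (0101110): 4 ones → 1
Block 2 (0100000): 1 one → 0
Block 3 (1111000): 4 ones → 1
Block 4 (1111110): 6 ones → 1
Block 5 (0000000): 0 ones → 0
Block 6 (1100001): 3 ones → 0
Block 7 (0001001): 2 ones → 0
Block 8 (0100000): 1 one → 0

10110000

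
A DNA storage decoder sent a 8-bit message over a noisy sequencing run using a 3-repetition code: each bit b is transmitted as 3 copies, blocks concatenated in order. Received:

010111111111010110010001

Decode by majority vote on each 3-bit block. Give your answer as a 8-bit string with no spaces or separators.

Block 1 (010): 1 one → 0
Block 2 (111): 3 ones → 1
Block 3 (111): 3 ones → 1
Block 4 (111): 3 ones → 1
Block 5 (010): 1 one → 0
Block 6 (110): 2 ones → 1
Block 7 (010): 1 one → 0
Block 8 (001): 1 one → 0

01110100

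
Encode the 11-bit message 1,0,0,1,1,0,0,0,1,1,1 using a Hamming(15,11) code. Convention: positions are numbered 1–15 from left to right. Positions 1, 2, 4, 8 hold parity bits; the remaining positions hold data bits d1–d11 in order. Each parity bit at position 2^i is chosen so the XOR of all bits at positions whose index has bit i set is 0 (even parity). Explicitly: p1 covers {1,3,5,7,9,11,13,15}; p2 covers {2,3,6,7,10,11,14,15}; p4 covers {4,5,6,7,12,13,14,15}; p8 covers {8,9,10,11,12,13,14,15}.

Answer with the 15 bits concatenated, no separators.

Place data at non-parity positions: p1 p2 1 p4 0 0 1 p8 1 0 0 0 1 1 1
p1 (pos 1,3,5,7,9,11,13,15): XOR of data positions = 1⊕0⊕1⊕1⊕0⊕1⊕1 = 1
p2 (pos 2,3,6,7,10,11,14,15): XOR of data positions = 1⊕0⊕1⊕0⊕0⊕1⊕1 = 0
p4 (pos 4,5,6,7,12,13,14,15): XOR of data positions = 0⊕0⊕1⊕0⊕1⊕1⊕1 = 0
p8 (pos 8,9,10,11,12,13,14,15): XOR of data positions = 1⊕0⊕0⊕0⊕1⊕1⊕1 = 0
Codeword: 101000101000111

101000101000111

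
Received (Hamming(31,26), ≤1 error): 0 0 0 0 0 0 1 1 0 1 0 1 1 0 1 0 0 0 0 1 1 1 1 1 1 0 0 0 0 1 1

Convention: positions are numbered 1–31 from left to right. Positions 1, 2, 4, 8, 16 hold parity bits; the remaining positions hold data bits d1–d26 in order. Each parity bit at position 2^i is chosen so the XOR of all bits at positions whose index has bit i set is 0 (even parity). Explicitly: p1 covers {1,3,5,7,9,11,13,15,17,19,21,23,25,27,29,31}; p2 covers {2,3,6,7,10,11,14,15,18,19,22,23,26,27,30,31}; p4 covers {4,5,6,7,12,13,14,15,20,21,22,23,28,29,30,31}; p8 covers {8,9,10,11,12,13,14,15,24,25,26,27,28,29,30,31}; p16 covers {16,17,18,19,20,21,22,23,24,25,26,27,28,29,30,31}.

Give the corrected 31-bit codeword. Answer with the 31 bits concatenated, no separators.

0000001101111010000111111000011

s1 (pos 1,3,5,7,9,11,13,15,17,19,21,23,25,27,29,31): 0⊕0⊕0⊕1⊕0⊕0⊕1⊕1⊕0⊕0⊕1⊕1⊕1⊕0⊕0⊕1 = 1
s2 (pos 2,3,6,7,10,11,14,15,18,19,22,23,26,27,30,31): 0⊕0⊕0⊕1⊕1⊕0⊕0⊕1⊕0⊕0⊕1⊕1⊕0⊕0⊕1⊕1 = 1
s4 (pos 4,5,6,7,12,13,14,15,20,21,22,23,28,29,30,31): 0⊕0⊕0⊕1⊕1⊕1⊕0⊕1⊕1⊕1⊕1⊕1⊕0⊕0⊕1⊕1 = 0
s8 (pos 8,9,10,11,12,13,14,15,24,25,26,27,28,29,30,31): 1⊕0⊕1⊕0⊕1⊕1⊕0⊕1⊕1⊕1⊕0⊕0⊕0⊕0⊕1⊕1 = 1
s16 (pos 16,17,18,19,20,21,22,23,24,25,26,27,28,29,30,31): 0⊕0⊕0⊕0⊕1⊕1⊕1⊕1⊕1⊕1⊕0⊕0⊕0⊕0⊕1⊕1 = 0
Syndrome s16…s1 = 01011 → error at position 11.
Flip position 11: 0000001101011010000111111000011 → 0000001101111010000111111000011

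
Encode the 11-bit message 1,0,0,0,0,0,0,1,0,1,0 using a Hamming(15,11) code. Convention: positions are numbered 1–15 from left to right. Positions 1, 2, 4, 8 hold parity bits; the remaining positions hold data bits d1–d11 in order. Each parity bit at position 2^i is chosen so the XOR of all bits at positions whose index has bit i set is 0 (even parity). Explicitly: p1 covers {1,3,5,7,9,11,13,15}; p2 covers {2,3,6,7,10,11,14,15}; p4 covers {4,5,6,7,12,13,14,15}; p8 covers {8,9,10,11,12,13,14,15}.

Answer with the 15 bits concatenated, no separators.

Place data at non-parity positions: p1 p2 1 p4 0 0 0 p8 0 0 0 1 0 1 0
p1 (pos 1,3,5,7,9,11,13,15): XOR of data positions = 1⊕0⊕0⊕0⊕0⊕0⊕0 = 1
p2 (pos 2,3,6,7,10,11,14,15): XOR of data positions = 1⊕0⊕0⊕0⊕0⊕1⊕0 = 0
p4 (pos 4,5,6,7,12,13,14,15): XOR of data positions = 0⊕0⊕0⊕1⊕0⊕1⊕0 = 0
p8 (pos 8,9,10,11,12,13,14,15): XOR of data positions = 0⊕0⊕0⊕1⊕0⊕1⊕0 = 0
Codeword: 101000000001010

101000000001010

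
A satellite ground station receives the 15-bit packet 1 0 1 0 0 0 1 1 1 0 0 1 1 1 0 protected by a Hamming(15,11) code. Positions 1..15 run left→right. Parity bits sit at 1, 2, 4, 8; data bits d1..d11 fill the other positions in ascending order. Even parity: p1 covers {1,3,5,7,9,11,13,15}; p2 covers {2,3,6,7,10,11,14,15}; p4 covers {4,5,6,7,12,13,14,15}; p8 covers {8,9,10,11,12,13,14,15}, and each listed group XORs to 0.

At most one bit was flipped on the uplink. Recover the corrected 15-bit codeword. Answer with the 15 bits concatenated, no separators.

s1 (pos 1,3,5,7,9,11,13,15): 1⊕1⊕0⊕1⊕1⊕0⊕1⊕0 = 1
s2 (pos 2,3,6,7,10,11,14,15): 0⊕1⊕0⊕1⊕0⊕0⊕1⊕0 = 1
s4 (pos 4,5,6,7,12,13,14,15): 0⊕0⊕0⊕1⊕1⊕1⊕1⊕0 = 0
s8 (pos 8,9,10,11,12,13,14,15): 1⊕1⊕0⊕0⊕1⊕1⊕1⊕0 = 1
Syndrome s8…s1 = 1011 → error at position 11.
Flip position 11: 101000111001110 → 101000111011110

101000111011110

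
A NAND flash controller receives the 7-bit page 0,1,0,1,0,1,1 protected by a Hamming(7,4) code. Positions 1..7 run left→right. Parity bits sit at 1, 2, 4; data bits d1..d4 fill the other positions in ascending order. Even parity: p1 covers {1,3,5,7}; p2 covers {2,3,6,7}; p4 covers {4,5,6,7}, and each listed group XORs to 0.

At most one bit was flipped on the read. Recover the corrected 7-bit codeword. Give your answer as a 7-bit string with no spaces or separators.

s1 (pos 1,3,5,7): 0⊕0⊕0⊕1 = 1
s2 (pos 2,3,6,7): 1⊕0⊕1⊕1 = 1
s4 (pos 4,5,6,7): 1⊕0⊕1⊕1 = 1
Syndrome s4…s1 = 111 → error at position 7.
Flip position 7: 0101011 → 0101010

0101010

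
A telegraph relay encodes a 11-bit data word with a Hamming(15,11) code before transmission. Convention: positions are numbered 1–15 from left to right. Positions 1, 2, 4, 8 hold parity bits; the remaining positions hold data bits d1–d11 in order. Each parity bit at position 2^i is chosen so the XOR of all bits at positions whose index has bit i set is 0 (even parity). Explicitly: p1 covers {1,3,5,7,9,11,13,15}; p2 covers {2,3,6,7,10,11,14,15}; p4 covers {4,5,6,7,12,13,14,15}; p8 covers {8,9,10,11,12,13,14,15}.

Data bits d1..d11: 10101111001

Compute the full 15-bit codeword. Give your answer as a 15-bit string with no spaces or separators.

011101011111001

Place data at non-parity positions: p1 p2 1 p4 0 1 0 p8 1 1 1 1 0 0 1
p1 (pos 1,3,5,7,9,11,13,15): XOR of data positions = 1⊕0⊕0⊕1⊕1⊕0⊕1 = 0
p2 (pos 2,3,6,7,10,11,14,15): XOR of data positions = 1⊕1⊕0⊕1⊕1⊕0⊕1 = 1
p4 (pos 4,5,6,7,12,13,14,15): XOR of data positions = 0⊕1⊕0⊕1⊕0⊕0⊕1 = 1
p8 (pos 8,9,10,11,12,13,14,15): XOR of data positions = 1⊕1⊕1⊕1⊕0⊕0⊕1 = 1
Codeword: 011101011111001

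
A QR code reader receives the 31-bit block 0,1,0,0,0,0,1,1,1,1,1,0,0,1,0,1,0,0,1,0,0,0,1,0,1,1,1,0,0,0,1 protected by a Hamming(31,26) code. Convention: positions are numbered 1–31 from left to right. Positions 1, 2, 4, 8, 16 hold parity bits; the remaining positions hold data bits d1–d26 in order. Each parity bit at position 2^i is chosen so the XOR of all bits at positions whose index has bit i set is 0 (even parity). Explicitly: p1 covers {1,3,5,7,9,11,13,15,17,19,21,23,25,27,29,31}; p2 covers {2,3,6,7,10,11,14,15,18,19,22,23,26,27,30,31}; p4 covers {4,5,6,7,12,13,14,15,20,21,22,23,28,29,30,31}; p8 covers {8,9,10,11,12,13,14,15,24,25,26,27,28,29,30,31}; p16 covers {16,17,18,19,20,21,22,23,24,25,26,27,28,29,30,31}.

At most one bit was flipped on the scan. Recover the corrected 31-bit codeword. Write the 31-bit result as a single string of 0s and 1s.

0100001111100101001000111110001

s1 (pos 1,3,5,7,9,11,13,15,17,19,21,23,25,27,29,31): 0⊕0⊕0⊕1⊕1⊕1⊕0⊕0⊕0⊕1⊕0⊕1⊕1⊕1⊕0⊕1 = 0
s2 (pos 2,3,6,7,10,11,14,15,18,19,22,23,26,27,30,31): 1⊕0⊕0⊕1⊕1⊕1⊕1⊕0⊕0⊕1⊕0⊕1⊕1⊕1⊕0⊕1 = 0
s4 (pos 4,5,6,7,12,13,14,15,20,21,22,23,28,29,30,31): 0⊕0⊕0⊕1⊕0⊕0⊕1⊕0⊕0⊕0⊕0⊕1⊕0⊕0⊕0⊕1 = 0
s8 (pos 8,9,10,11,12,13,14,15,24,25,26,27,28,29,30,31): 1⊕1⊕1⊕1⊕0⊕0⊕1⊕0⊕0⊕1⊕1⊕1⊕0⊕0⊕0⊕1 = 1
s16 (pos 16,17,18,19,20,21,22,23,24,25,26,27,28,29,30,31): 1⊕0⊕0⊕1⊕0⊕0⊕0⊕1⊕0⊕1⊕1⊕1⊕0⊕0⊕0⊕1 = 1
Syndrome s16…s1 = 11000 → error at position 24.
Flip position 24: 0100001111100101001000101110001 → 0100001111100101001000111110001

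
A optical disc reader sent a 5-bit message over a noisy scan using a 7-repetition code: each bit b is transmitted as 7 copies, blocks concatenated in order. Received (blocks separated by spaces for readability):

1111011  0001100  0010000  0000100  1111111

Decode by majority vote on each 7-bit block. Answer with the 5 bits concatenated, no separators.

10001

Block 1 (1111011): 6 ones → 1
Block 2 (0001100): 2 ones → 0
Block 3 (0010000): 1 one → 0
Block 4 (0000100): 1 one → 0
Block 5 (1111111): 7 ones → 1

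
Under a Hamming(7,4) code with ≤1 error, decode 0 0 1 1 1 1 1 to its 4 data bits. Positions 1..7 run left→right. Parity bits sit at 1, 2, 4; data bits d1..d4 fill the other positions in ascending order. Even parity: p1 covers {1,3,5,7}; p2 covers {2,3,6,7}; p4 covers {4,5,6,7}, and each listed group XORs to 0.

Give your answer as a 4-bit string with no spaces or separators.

0111

s1 (pos 1,3,5,7): 0⊕1⊕1⊕1 = 1
s2 (pos 2,3,6,7): 0⊕1⊕1⊕1 = 1
s4 (pos 4,5,6,7): 1⊕1⊕1⊕1 = 0
Syndrome s4…s1 = 011 → error at position 3.
Flip position 3: 0011111 → 0001111
Read data bits from positions 3,5,6,7: 0111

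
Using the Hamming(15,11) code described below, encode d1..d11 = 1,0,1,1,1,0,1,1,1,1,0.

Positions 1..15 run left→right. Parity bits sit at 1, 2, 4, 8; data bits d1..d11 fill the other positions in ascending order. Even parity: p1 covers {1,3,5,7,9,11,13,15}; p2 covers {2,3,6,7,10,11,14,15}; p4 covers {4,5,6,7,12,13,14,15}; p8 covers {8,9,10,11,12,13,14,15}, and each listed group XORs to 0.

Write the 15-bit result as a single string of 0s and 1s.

111101111011110

Place data at non-parity positions: p1 p2 1 p4 0 1 1 p8 1 0 1 1 1 1 0
p1 (pos 1,3,5,7,9,11,13,15): XOR of data positions = 1⊕0⊕1⊕1⊕1⊕1⊕0 = 1
p2 (pos 2,3,6,7,10,11,14,15): XOR of data positions = 1⊕1⊕1⊕0⊕1⊕1⊕0 = 1
p4 (pos 4,5,6,7,12,13,14,15): XOR of data positions = 0⊕1⊕1⊕1⊕1⊕1⊕0 = 1
p8 (pos 8,9,10,11,12,13,14,15): XOR of data positions = 1⊕0⊕1⊕1⊕1⊕1⊕0 = 1
Codeword: 111101111011110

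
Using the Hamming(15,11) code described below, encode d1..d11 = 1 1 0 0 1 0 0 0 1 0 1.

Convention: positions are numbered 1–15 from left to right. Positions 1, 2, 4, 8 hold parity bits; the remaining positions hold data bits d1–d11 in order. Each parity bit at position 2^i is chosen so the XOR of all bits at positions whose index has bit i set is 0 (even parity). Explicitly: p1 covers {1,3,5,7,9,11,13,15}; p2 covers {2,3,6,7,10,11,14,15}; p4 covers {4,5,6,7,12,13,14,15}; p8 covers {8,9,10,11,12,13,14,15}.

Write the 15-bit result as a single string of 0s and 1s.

Place data at non-parity positions: p1 p2 1 p4 1 0 0 p8 1 0 0 0 1 0 1
p1 (pos 1,3,5,7,9,11,13,15): XOR of data positions = 1⊕1⊕0⊕1⊕0⊕1⊕1 = 1
p2 (pos 2,3,6,7,10,11,14,15): XOR of data positions = 1⊕0⊕0⊕0⊕0⊕0⊕1 = 0
p4 (pos 4,5,6,7,12,13,14,15): XOR of data positions = 1⊕0⊕0⊕0⊕1⊕0⊕1 = 1
p8 (pos 8,9,10,11,12,13,14,15): XOR of data positions = 1⊕0⊕0⊕0⊕1⊕0⊕1 = 1
Codeword: 101110011000101

101110011000101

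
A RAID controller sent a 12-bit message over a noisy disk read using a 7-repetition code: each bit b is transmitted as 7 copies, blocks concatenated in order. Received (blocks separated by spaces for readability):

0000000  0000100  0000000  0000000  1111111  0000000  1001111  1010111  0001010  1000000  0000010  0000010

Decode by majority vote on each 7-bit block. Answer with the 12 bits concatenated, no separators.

Block 1 (0000000): 0 ones → 0
Block 2 (0000100): 1 one → 0
Block 3 (0000000): 0 ones → 0
Block 4 (0000000): 0 ones → 0
Block 5 (1111111): 7 ones → 1
Block 6 (0000000): 0 ones → 0
Block 7 (1001111): 5 ones → 1
Block 8 (1010111): 5 ones → 1
Block 9 (0001010): 2 ones → 0
Block 10 (1000000): 1 one → 0
Block 11 (0000010): 1 one → 0
Block 12 (0000010): 1 one → 0

000010110000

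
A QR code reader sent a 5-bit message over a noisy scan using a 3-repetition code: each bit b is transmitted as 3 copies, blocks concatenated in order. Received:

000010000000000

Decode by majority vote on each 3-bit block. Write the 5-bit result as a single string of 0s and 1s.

Block 1 (000): 0 ones → 0
Block 2 (010): 1 one → 0
Block 3 (000): 0 ones → 0
Block 4 (000): 0 ones → 0
Block 5 (000): 0 ones → 0

00000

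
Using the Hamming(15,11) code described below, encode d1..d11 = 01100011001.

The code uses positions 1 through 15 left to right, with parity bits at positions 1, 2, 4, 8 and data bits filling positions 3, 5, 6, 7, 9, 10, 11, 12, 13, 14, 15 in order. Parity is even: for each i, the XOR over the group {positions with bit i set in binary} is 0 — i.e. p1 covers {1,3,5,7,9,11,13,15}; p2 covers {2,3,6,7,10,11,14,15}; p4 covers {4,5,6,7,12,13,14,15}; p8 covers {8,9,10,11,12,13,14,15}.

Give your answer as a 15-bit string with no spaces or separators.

110011010011001

Place data at non-parity positions: p1 p2 0 p4 1 1 0 p8 0 0 1 1 0 0 1
p1 (pos 1,3,5,7,9,11,13,15): XOR of data positions = 0⊕1⊕0⊕0⊕1⊕0⊕1 = 1
p2 (pos 2,3,6,7,10,11,14,15): XOR of data positions = 0⊕1⊕0⊕0⊕1⊕0⊕1 = 1
p4 (pos 4,5,6,7,12,13,14,15): XOR of data positions = 1⊕1⊕0⊕1⊕0⊕0⊕1 = 0
p8 (pos 8,9,10,11,12,13,14,15): XOR of data positions = 0⊕0⊕1⊕1⊕0⊕0⊕1 = 1
Codeword: 110011010011001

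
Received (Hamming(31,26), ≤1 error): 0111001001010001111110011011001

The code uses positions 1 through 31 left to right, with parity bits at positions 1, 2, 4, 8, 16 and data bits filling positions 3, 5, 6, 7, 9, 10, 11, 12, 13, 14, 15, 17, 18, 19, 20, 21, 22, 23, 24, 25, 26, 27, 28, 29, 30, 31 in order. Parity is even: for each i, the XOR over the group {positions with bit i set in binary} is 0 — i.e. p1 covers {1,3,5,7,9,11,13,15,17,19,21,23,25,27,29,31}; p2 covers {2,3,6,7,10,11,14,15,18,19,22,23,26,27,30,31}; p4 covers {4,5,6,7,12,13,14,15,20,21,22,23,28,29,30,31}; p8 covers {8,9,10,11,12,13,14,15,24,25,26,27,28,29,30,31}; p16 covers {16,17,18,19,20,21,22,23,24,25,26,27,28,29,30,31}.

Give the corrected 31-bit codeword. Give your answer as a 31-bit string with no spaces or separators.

0111001001010001111110011010001

s1 (pos 1,3,5,7,9,11,13,15,17,19,21,23,25,27,29,31): 0⊕1⊕0⊕1⊕0⊕0⊕0⊕0⊕1⊕1⊕1⊕0⊕1⊕1⊕0⊕1 = 0
s2 (pos 2,3,6,7,10,11,14,15,18,19,22,23,26,27,30,31): 1⊕1⊕0⊕1⊕1⊕0⊕0⊕0⊕1⊕1⊕0⊕0⊕0⊕1⊕0⊕1 = 0
s4 (pos 4,5,6,7,12,13,14,15,20,21,22,23,28,29,30,31): 1⊕0⊕0⊕1⊕1⊕0⊕0⊕0⊕1⊕1⊕0⊕0⊕1⊕0⊕0⊕1 = 1
s8 (pos 8,9,10,11,12,13,14,15,24,25,26,27,28,29,30,31): 0⊕0⊕1⊕0⊕1⊕0⊕0⊕0⊕1⊕1⊕0⊕1⊕1⊕0⊕0⊕1 = 1
s16 (pos 16,17,18,19,20,21,22,23,24,25,26,27,28,29,30,31): 1⊕1⊕1⊕1⊕1⊕1⊕0⊕0⊕1⊕1⊕0⊕1⊕1⊕0⊕0⊕1 = 1
Syndrome s16…s1 = 11100 → error at position 28.
Flip position 28: 0111001001010001111110011011001 → 0111001001010001111110011010001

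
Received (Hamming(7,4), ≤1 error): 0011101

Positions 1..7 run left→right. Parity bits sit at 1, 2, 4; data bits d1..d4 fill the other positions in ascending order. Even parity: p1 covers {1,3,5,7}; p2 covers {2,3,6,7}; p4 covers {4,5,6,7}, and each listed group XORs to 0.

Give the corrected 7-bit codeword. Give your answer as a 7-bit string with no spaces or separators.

s1 (pos 1,3,5,7): 0⊕1⊕1⊕1 = 1
s2 (pos 2,3,6,7): 0⊕1⊕0⊕1 = 0
s4 (pos 4,5,6,7): 1⊕1⊕0⊕1 = 1
Syndrome s4…s1 = 101 → error at position 5.
Flip position 5: 0011101 → 0011001

0011001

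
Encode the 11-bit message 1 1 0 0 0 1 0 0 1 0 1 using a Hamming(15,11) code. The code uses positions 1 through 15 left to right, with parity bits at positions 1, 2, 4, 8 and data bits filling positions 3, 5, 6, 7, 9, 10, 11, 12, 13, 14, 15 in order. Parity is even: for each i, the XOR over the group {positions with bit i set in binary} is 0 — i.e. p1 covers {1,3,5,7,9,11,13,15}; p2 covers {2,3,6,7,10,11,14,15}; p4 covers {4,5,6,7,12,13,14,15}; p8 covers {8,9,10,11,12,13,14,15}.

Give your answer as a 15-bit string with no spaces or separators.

011110010100101

Place data at non-parity positions: p1 p2 1 p4 1 0 0 p8 0 1 0 0 1 0 1
p1 (pos 1,3,5,7,9,11,13,15): XOR of data positions = 1⊕1⊕0⊕0⊕0⊕1⊕1 = 0
p2 (pos 2,3,6,7,10,11,14,15): XOR of data positions = 1⊕0⊕0⊕1⊕0⊕0⊕1 = 1
p4 (pos 4,5,6,7,12,13,14,15): XOR of data positions = 1⊕0⊕0⊕0⊕1⊕0⊕1 = 1
p8 (pos 8,9,10,11,12,13,14,15): XOR of data positions = 0⊕1⊕0⊕0⊕1⊕0⊕1 = 1
Codeword: 011110010100101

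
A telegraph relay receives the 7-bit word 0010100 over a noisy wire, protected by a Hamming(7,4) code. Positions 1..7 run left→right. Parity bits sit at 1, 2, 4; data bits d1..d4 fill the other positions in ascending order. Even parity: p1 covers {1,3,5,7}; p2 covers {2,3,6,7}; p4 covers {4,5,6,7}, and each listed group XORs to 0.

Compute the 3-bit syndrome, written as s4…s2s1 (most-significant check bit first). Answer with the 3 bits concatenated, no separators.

110

s1 (pos 1,3,5,7): 0⊕1⊕1⊕0 = 0
s2 (pos 2,3,6,7): 0⊕1⊕0⊕0 = 1
s4 (pos 4,5,6,7): 0⊕1⊕0⊕0 = 1
Syndrome s4…s1 = 110 → error at position 6.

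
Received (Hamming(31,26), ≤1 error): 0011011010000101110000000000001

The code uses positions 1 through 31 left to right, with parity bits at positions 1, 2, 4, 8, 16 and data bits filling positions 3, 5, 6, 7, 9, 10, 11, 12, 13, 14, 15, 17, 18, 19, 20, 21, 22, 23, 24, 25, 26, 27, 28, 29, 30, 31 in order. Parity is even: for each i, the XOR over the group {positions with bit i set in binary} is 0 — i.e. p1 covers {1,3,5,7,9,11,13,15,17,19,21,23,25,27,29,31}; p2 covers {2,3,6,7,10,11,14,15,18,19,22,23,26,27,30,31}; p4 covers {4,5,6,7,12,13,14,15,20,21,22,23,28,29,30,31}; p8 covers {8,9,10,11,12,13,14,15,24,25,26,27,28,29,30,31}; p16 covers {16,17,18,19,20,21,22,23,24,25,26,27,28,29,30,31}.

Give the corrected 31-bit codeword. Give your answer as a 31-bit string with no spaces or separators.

s1 (pos 1,3,5,7,9,11,13,15,17,19,21,23,25,27,29,31): 0⊕1⊕0⊕1⊕1⊕0⊕0⊕0⊕1⊕0⊕0⊕0⊕0⊕0⊕0⊕1 = 1
s2 (pos 2,3,6,7,10,11,14,15,18,19,22,23,26,27,30,31): 0⊕1⊕1⊕1⊕0⊕0⊕1⊕0⊕1⊕0⊕0⊕0⊕0⊕0⊕0⊕1 = 0
s4 (pos 4,5,6,7,12,13,14,15,20,21,22,23,28,29,30,31): 1⊕0⊕1⊕1⊕0⊕0⊕1⊕0⊕0⊕0⊕0⊕0⊕0⊕0⊕0⊕1 = 1
s8 (pos 8,9,10,11,12,13,14,15,24,25,26,27,28,29,30,31): 0⊕1⊕0⊕0⊕0⊕0⊕1⊕0⊕0⊕0⊕0⊕0⊕0⊕0⊕0⊕1 = 1
s16 (pos 16,17,18,19,20,21,22,23,24,25,26,27,28,29,30,31): 1⊕1⊕1⊕0⊕0⊕0⊕0⊕0⊕0⊕0⊕0⊕0⊕0⊕0⊕0⊕1 = 0
Syndrome s16…s1 = 01101 → error at position 13.
Flip position 13: 0011011010000101110000000000001 → 0011011010001101110000000000001

0011011010001101110000000000001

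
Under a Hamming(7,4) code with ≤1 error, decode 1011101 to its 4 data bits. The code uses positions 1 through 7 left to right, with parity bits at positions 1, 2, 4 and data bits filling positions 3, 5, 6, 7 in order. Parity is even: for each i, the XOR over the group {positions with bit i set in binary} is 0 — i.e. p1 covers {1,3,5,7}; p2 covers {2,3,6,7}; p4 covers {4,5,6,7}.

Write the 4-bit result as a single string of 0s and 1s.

s1 (pos 1,3,5,7): 1⊕1⊕1⊕1 = 0
s2 (pos 2,3,6,7): 0⊕1⊕0⊕1 = 0
s4 (pos 4,5,6,7): 1⊕1⊕0⊕1 = 1
Syndrome s4…s1 = 100 → error at position 4.
Flip position 4: 1011101 → 1010101
Read data bits from positions 3,5,6,7: 1101

1101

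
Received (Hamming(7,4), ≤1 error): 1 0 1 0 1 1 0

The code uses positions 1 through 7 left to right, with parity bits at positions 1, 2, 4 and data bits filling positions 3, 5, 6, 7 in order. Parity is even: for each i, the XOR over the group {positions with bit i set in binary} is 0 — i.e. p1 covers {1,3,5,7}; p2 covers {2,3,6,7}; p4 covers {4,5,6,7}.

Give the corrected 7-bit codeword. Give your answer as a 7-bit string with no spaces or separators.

0010110

s1 (pos 1,3,5,7): 1⊕1⊕1⊕0 = 1
s2 (pos 2,3,6,7): 0⊕1⊕1⊕0 = 0
s4 (pos 4,5,6,7): 0⊕1⊕1⊕0 = 0
Syndrome s4…s1 = 001 → error at position 1.
Flip position 1: 1010110 → 0010110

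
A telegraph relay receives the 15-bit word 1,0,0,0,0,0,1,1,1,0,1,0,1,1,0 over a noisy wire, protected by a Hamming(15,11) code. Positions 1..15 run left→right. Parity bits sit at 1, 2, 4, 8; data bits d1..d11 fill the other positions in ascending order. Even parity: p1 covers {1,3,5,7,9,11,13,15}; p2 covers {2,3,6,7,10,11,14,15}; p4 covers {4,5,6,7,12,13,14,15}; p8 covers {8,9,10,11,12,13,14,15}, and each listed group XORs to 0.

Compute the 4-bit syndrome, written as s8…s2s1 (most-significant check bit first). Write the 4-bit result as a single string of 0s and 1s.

s1 (pos 1,3,5,7,9,11,13,15): 1⊕0⊕0⊕1⊕1⊕1⊕1⊕0 = 1
s2 (pos 2,3,6,7,10,11,14,15): 0⊕0⊕0⊕1⊕0⊕1⊕1⊕0 = 1
s4 (pos 4,5,6,7,12,13,14,15): 0⊕0⊕0⊕1⊕0⊕1⊕1⊕0 = 1
s8 (pos 8,9,10,11,12,13,14,15): 1⊕1⊕0⊕1⊕0⊕1⊕1⊕0 = 1
Syndrome s8…s1 = 1111 → error at position 15.

1111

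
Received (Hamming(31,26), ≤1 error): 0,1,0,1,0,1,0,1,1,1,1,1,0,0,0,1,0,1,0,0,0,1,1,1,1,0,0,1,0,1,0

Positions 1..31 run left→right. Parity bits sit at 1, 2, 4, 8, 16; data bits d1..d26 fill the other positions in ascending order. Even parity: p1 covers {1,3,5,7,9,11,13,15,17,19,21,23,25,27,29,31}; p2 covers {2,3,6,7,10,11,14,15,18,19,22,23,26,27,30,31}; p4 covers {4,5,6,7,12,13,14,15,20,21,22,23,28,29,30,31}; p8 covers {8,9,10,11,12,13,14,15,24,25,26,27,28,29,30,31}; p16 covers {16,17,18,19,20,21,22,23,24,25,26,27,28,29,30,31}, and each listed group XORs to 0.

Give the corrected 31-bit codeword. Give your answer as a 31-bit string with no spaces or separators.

s1 (pos 1,3,5,7,9,11,13,15,17,19,21,23,25,27,29,31): 0⊕0⊕0⊕0⊕1⊕1⊕0⊕0⊕0⊕0⊕0⊕1⊕1⊕0⊕0⊕0 = 0
s2 (pos 2,3,6,7,10,11,14,15,18,19,22,23,26,27,30,31): 1⊕0⊕1⊕0⊕1⊕1⊕0⊕0⊕1⊕0⊕1⊕1⊕0⊕0⊕1⊕0 = 0
s4 (pos 4,5,6,7,12,13,14,15,20,21,22,23,28,29,30,31): 1⊕0⊕1⊕0⊕1⊕0⊕0⊕0⊕0⊕0⊕1⊕1⊕1⊕0⊕1⊕0 = 1
s8 (pos 8,9,10,11,12,13,14,15,24,25,26,27,28,29,30,31): 1⊕1⊕1⊕1⊕1⊕0⊕0⊕0⊕1⊕1⊕0⊕0⊕1⊕0⊕1⊕0 = 1
s16 (pos 16,17,18,19,20,21,22,23,24,25,26,27,28,29,30,31): 1⊕0⊕1⊕0⊕0⊕0⊕1⊕1⊕1⊕1⊕0⊕0⊕1⊕0⊕1⊕0 = 0
Syndrome s16…s1 = 01100 → error at position 12.
Flip position 12: 0101010111110001010001111001010 → 0101010111100001010001111001010

0101010111100001010001111001010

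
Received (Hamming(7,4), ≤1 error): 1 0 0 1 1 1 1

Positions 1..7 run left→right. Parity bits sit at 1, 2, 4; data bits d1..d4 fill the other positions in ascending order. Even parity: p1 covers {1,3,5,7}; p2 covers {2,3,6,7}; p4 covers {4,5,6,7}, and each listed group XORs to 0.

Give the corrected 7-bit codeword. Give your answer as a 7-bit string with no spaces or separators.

s1 (pos 1,3,5,7): 1⊕0⊕1⊕1 = 1
s2 (pos 2,3,6,7): 0⊕0⊕1⊕1 = 0
s4 (pos 4,5,6,7): 1⊕1⊕1⊕1 = 0
Syndrome s4…s1 = 001 → error at position 1.
Flip position 1: 1001111 → 0001111

0001111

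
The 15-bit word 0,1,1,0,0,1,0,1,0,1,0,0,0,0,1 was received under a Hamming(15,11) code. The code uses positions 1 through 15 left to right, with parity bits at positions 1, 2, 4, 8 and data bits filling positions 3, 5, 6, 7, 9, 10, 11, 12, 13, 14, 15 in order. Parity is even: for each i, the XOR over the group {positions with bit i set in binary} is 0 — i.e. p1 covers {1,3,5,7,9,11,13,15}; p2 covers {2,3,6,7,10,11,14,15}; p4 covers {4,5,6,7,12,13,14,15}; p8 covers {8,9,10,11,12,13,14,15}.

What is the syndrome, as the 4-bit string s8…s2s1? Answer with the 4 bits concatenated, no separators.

s1 (pos 1,3,5,7,9,11,13,15): 0⊕1⊕0⊕0⊕0⊕0⊕0⊕1 = 0
s2 (pos 2,3,6,7,10,11,14,15): 1⊕1⊕1⊕0⊕1⊕0⊕0⊕1 = 1
s4 (pos 4,5,6,7,12,13,14,15): 0⊕0⊕1⊕0⊕0⊕0⊕0⊕1 = 0
s8 (pos 8,9,10,11,12,13,14,15): 1⊕0⊕1⊕0⊕0⊕0⊕0⊕1 = 1
Syndrome s8…s1 = 1010 → error at position 10.

1010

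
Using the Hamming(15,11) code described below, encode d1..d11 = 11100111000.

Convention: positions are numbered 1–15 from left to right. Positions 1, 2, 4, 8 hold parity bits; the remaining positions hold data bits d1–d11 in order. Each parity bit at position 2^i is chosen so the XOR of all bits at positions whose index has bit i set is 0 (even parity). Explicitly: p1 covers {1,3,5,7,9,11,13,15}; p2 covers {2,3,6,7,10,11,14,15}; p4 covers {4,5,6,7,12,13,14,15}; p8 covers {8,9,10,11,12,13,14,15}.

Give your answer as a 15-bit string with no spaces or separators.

Place data at non-parity positions: p1 p2 1 p4 1 1 0 p8 0 1 1 1 0 0 0
p1 (pos 1,3,5,7,9,11,13,15): XOR of data positions = 1⊕1⊕0⊕0⊕1⊕0⊕0 = 1
p2 (pos 2,3,6,7,10,11,14,15): XOR of data positions = 1⊕1⊕0⊕1⊕1⊕0⊕0 = 0
p4 (pos 4,5,6,7,12,13,14,15): XOR of data positions = 1⊕1⊕0⊕1⊕0⊕0⊕0 = 1
p8 (pos 8,9,10,11,12,13,14,15): XOR of data positions = 0⊕1⊕1⊕1⊕0⊕0⊕0 = 1
Codeword: 101111010111000

101111010111000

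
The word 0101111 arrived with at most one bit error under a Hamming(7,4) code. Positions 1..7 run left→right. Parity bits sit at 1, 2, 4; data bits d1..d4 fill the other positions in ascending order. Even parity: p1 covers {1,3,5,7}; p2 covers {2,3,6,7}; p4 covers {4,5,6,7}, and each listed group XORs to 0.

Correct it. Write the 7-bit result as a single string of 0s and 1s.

s1 (pos 1,3,5,7): 0⊕0⊕1⊕1 = 0
s2 (pos 2,3,6,7): 1⊕0⊕1⊕1 = 1
s4 (pos 4,5,6,7): 1⊕1⊕1⊕1 = 0
Syndrome s4…s1 = 010 → error at position 2.
Flip position 2: 0101111 → 0001111

0001111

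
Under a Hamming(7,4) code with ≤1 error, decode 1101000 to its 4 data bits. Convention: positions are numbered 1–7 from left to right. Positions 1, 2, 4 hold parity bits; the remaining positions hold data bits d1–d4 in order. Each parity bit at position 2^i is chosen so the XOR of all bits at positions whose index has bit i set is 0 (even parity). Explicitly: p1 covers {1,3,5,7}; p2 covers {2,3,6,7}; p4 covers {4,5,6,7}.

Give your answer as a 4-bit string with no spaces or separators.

s1 (pos 1,3,5,7): 1⊕0⊕0⊕0 = 1
s2 (pos 2,3,6,7): 1⊕0⊕0⊕0 = 1
s4 (pos 4,5,6,7): 1⊕0⊕0⊕0 = 1
Syndrome s4…s1 = 111 → error at position 7.
Flip position 7: 1101000 → 1101001
Read data bits from positions 3,5,6,7: 0001

0001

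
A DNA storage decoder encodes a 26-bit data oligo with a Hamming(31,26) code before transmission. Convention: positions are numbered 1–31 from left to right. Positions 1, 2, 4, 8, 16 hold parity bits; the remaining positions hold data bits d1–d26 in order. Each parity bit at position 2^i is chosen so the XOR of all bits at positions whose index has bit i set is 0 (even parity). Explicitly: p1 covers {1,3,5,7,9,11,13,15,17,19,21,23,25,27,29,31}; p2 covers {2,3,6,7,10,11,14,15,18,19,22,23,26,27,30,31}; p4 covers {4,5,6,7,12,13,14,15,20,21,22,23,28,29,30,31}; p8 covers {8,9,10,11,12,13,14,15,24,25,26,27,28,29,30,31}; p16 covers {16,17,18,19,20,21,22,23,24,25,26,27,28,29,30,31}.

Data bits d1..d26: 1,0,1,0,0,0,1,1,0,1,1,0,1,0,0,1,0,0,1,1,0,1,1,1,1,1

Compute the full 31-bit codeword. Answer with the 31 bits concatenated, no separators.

0111010100110111010010011011111

Place data at non-parity positions: p1 p2 1 p4 0 1 0 p8 0 0 1 1 0 1 1 p16 0 1 0 0 1 0 0 1 1 0 1 1 1 1 1
p1 (pos 1,3,5,7,9,11,13,15,17,19,21,23,25,27,29,31): XOR of data positions = 1⊕0⊕0⊕0⊕1⊕0⊕1⊕0⊕0⊕1⊕0⊕1⊕1⊕1⊕1 = 0
p2 (pos 2,3,6,7,10,11,14,15,18,19,22,23,26,27,30,31): XOR of data positions = 1⊕1⊕0⊕0⊕1⊕1⊕1⊕1⊕0⊕0⊕0⊕0⊕1⊕1⊕1 = 1
p4 (pos 4,5,6,7,12,13,14,15,20,21,22,23,28,29,30,31): XOR of data positions = 0⊕1⊕0⊕1⊕0⊕1⊕1⊕0⊕1⊕0⊕0⊕1⊕1⊕1⊕1 = 1
p8 (pos 8,9,10,11,12,13,14,15,24,25,26,27,28,29,30,31): XOR of data positions = 0⊕0⊕1⊕1⊕0⊕1⊕1⊕1⊕1⊕0⊕1⊕1⊕1⊕1⊕1 = 1
p16 (pos 16,17,18,19,20,21,22,23,24,25,26,27,28,29,30,31): XOR of data positions = 0⊕1⊕0⊕0⊕1⊕0⊕0⊕1⊕1⊕0⊕1⊕1⊕1⊕1⊕1 = 1
Codeword: 0111010100110111010010011011111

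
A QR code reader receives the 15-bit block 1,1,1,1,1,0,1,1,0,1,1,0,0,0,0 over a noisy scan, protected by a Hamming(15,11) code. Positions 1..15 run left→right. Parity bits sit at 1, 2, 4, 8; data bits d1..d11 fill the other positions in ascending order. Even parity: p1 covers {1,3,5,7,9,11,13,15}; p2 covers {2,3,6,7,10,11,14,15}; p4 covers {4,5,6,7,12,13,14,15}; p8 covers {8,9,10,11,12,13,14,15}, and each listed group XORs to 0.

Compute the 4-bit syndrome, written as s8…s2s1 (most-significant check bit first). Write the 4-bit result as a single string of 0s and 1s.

s1 (pos 1,3,5,7,9,11,13,15): 1⊕1⊕1⊕1⊕0⊕1⊕0⊕0 = 1
s2 (pos 2,3,6,7,10,11,14,15): 1⊕1⊕0⊕1⊕1⊕1⊕0⊕0 = 1
s4 (pos 4,5,6,7,12,13,14,15): 1⊕1⊕0⊕1⊕0⊕0⊕0⊕0 = 1
s8 (pos 8,9,10,11,12,13,14,15): 1⊕0⊕1⊕1⊕0⊕0⊕0⊕0 = 1
Syndrome s8…s1 = 1111 → error at position 15.

1111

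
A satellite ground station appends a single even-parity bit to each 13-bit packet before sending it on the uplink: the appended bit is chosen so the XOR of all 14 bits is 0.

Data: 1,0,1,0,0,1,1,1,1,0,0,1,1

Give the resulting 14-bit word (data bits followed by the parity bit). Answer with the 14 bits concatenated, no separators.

XOR of the 13 data bits: 1⊕0⊕1⊕0⊕0⊕1⊕1⊕1⊕1⊕0⊕0⊕1⊕1 = 0
Parity bit = 0 (so all 14 bits XOR to 0).

10100111100110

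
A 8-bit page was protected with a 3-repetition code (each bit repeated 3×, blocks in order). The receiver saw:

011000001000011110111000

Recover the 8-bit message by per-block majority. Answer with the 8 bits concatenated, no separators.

10001110

Block 1 (011): 2 ones → 1
Block 2 (000): 0 ones → 0
Block 3 (001): 1 one → 0
Block 4 (000): 0 ones → 0
Block 5 (011): 2 ones → 1
Block 6 (110): 2 ones → 1
Block 7 (111): 3 ones → 1
Block 8 (000): 0 ones → 0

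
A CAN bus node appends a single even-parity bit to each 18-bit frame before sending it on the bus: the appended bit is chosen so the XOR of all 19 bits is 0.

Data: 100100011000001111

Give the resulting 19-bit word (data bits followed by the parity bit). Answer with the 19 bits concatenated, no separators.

XOR of the 18 data bits: 1⊕0⊕0⊕1⊕0⊕0⊕0⊕1⊕1⊕0⊕0⊕0⊕0⊕0⊕1⊕1⊕1⊕1 = 0
Parity bit = 0 (so all 19 bits XOR to 0).

1001000110000011110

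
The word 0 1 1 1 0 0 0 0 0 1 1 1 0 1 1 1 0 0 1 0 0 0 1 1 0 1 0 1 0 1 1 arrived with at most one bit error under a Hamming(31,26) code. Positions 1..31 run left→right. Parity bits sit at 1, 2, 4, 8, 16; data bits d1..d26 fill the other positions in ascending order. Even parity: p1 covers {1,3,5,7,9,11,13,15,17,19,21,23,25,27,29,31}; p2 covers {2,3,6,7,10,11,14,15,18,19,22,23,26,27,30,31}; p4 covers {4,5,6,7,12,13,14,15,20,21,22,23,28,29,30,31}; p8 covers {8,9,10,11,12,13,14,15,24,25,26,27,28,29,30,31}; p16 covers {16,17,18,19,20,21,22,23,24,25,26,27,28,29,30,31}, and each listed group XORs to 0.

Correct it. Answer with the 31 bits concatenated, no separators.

s1 (pos 1,3,5,7,9,11,13,15,17,19,21,23,25,27,29,31): 0⊕1⊕0⊕0⊕0⊕1⊕0⊕1⊕0⊕1⊕0⊕1⊕0⊕0⊕0⊕1 = 0
s2 (pos 2,3,6,7,10,11,14,15,18,19,22,23,26,27,30,31): 1⊕1⊕0⊕0⊕1⊕1⊕1⊕1⊕0⊕1⊕0⊕1⊕1⊕0⊕1⊕1 = 1
s4 (pos 4,5,6,7,12,13,14,15,20,21,22,23,28,29,30,31): 1⊕0⊕0⊕0⊕1⊕0⊕1⊕1⊕0⊕0⊕0⊕1⊕1⊕0⊕1⊕1 = 0
s8 (pos 8,9,10,11,12,13,14,15,24,25,26,27,28,29,30,31): 0⊕0⊕1⊕1⊕1⊕0⊕1⊕1⊕1⊕0⊕1⊕0⊕1⊕0⊕1⊕1 = 0
s16 (pos 16,17,18,19,20,21,22,23,24,25,26,27,28,29,30,31): 1⊕0⊕0⊕1⊕0⊕0⊕0⊕1⊕1⊕0⊕1⊕0⊕1⊕0⊕1⊕1 = 0
Syndrome s16…s1 = 00010 → error at position 2.
Flip position 2: 0111000001110111001000110101011 → 0011000001110111001000110101011

0011000001110111001000110101011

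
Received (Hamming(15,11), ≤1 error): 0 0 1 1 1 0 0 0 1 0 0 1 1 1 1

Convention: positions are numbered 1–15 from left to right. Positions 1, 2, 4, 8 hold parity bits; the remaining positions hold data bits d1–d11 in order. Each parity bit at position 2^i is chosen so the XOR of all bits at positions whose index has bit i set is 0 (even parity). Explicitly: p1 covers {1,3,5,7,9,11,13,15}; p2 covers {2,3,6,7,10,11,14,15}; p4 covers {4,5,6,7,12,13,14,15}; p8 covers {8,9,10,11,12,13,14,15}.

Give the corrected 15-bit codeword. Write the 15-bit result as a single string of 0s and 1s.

001110001011111

s1 (pos 1,3,5,7,9,11,13,15): 0⊕1⊕1⊕0⊕1⊕0⊕1⊕1 = 1
s2 (pos 2,3,6,7,10,11,14,15): 0⊕1⊕0⊕0⊕0⊕0⊕1⊕1 = 1
s4 (pos 4,5,6,7,12,13,14,15): 1⊕1⊕0⊕0⊕1⊕1⊕1⊕1 = 0
s8 (pos 8,9,10,11,12,13,14,15): 0⊕1⊕0⊕0⊕1⊕1⊕1⊕1 = 1
Syndrome s8…s1 = 1011 → error at position 11.
Flip position 11: 001110001001111 → 001110001011111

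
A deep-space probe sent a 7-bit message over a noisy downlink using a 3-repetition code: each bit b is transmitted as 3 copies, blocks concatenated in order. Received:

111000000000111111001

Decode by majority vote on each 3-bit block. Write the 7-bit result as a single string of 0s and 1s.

Block 1 (111): 3 ones → 1
Block 2 (000): 0 ones → 0
Block 3 (000): 0 ones → 0
Block 4 (000): 0 ones → 0
Block 5 (111): 3 ones → 1
Block 6 (111): 3 ones → 1
Block 7 (001): 1 one → 0

1000110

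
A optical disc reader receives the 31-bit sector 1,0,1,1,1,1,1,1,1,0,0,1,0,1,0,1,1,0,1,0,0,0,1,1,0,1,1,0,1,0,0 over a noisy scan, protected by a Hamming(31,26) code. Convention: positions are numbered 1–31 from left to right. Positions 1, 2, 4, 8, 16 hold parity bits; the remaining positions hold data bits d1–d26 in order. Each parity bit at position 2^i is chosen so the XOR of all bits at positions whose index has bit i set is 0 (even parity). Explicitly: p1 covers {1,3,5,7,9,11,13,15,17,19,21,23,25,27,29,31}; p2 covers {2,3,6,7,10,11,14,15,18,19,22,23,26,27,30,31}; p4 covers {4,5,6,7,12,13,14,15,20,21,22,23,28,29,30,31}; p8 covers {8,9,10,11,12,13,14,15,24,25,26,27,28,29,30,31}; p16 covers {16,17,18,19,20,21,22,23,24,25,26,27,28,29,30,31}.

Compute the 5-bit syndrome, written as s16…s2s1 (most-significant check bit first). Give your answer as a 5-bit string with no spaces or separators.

s1 (pos 1,3,5,7,9,11,13,15,17,19,21,23,25,27,29,31): 1⊕1⊕1⊕1⊕1⊕0⊕0⊕0⊕1⊕1⊕0⊕1⊕0⊕1⊕1⊕0 = 0
s2 (pos 2,3,6,7,10,11,14,15,18,19,22,23,26,27,30,31): 0⊕1⊕1⊕1⊕0⊕0⊕1⊕0⊕0⊕1⊕0⊕1⊕1⊕1⊕0⊕0 = 0
s4 (pos 4,5,6,7,12,13,14,15,20,21,22,23,28,29,30,31): 1⊕1⊕1⊕1⊕1⊕0⊕1⊕0⊕0⊕0⊕0⊕1⊕0⊕1⊕0⊕0 = 0
s8 (pos 8,9,10,11,12,13,14,15,24,25,26,27,28,29,30,31): 1⊕1⊕0⊕0⊕1⊕0⊕1⊕0⊕1⊕0⊕1⊕1⊕0⊕1⊕0⊕0 = 0
s16 (pos 16,17,18,19,20,21,22,23,24,25,26,27,28,29,30,31): 1⊕1⊕0⊕1⊕0⊕0⊕0⊕1⊕1⊕0⊕1⊕1⊕0⊕1⊕0⊕0 = 0
Syndrome s16…s1 = 00000 → no error.

00000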